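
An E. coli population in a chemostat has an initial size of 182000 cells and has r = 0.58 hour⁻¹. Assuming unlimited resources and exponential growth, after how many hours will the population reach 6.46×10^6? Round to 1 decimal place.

6.2 hours

Set N₀·e^(rt) = 6.46×10^6: e^(0.58·t) = 6.46×10^6/182000 = 35.495.
0.58·t = ln(35.495) = 3.5694, so t = 3.5694/0.58 = 6.1541.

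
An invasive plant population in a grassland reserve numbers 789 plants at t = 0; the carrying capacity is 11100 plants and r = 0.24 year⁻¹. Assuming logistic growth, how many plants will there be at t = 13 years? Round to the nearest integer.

7038 plants

A = (K − N₀)/N₀ = (11100 − 789)/789 = 13.068.
N(t) = K/(1 + A·e^(−rt)) = 11100/(1 + 13.068×e^(−0.24×13)).
e^(−3.12) = 0.044157; denominator = 1 + 13.068×0.044157 = 1.5771.
N = 11100/1.5771 = 7038.39.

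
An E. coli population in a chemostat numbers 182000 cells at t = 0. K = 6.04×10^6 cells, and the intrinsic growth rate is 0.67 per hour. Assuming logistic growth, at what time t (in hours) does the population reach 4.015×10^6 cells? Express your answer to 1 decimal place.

6.2 hours

A = (K − N₀)/N₀ = (6.04×10^6 − 182000)/182000 = 32.187.
Solve 6.04×10^6/(1 + 32.187·e^(−0.67t)) = 4.015×10^6: 1 + 32.187·e^(−0.67t) = 1.5044, so e^(−0.67t) = 0.0156697.
−0.67·t = ln(0.0156697) = -4.156, so t = 4.156/0.67 = 6.203.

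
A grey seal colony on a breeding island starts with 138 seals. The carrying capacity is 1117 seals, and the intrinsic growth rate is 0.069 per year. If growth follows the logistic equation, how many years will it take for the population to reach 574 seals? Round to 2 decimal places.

A = (K − N₀)/N₀ = (1117 − 138)/138 = 7.0942.
Solve 1117/(1 + 7.0942·e^(−0.069t)) = 574: 1 + 7.0942·e^(−0.069t) = 1.946, so e^(−0.069t) = 0.133347.
−0.069·t = ln(0.133347) = -2.0148, so t = 2.0148/0.069 = 29.2.

29.20 years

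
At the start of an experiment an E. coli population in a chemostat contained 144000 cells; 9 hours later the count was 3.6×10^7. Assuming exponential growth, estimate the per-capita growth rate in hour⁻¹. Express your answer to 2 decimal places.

0.61 per hour

From N(t) = N₀·e^(rt): e^(r·9) = 3.6×10^7/144000 = 250.
r·9 = ln(250) = 5.5215, so r = 5.5215/9 = 0.6135.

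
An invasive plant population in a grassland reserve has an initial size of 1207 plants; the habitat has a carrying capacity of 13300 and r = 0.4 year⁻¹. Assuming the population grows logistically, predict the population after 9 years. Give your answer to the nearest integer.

A = (K − N₀)/N₀ = (13300 − 1207)/1207 = 10.019.
N(t) = K/(1 + A·e^(−rt)) = 13300/(1 + 10.019×e^(−0.4×9)).
e^(−3.6) = 0.027324; denominator = 1 + 10.019×0.027324 = 1.2738.
N = 13300/1.2738 = 10441.5.

10442 plants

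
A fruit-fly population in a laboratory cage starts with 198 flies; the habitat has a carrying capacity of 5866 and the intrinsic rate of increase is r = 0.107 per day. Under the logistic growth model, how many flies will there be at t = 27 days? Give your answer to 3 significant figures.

A = (K − N₀)/N₀ = (5866 − 198)/198 = 28.626.
N(t) = K/(1 + A·e^(−rt)) = 5866/(1 + 28.626×e^(−0.107×27)).
e^(−2.889) = 0.055632; denominator = 1 + 28.626×0.055632 = 2.5925.
N = 5866/2.5925 = 2262.65.

2260 flies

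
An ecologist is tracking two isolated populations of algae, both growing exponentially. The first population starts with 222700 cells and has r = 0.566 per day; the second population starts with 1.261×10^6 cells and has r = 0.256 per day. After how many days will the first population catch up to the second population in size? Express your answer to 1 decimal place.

5.6 days

Set 222700·e^(0.566t) = 1.261×10^6·e^(0.256t).
e^((0.566 − 0.256)t) = 1.261×10^6/222700 → e^(0.31·t) = 5.6623.
0.31·t = ln(5.6623) = 1.7338, so t = 1.7338/0.31 = 5.593.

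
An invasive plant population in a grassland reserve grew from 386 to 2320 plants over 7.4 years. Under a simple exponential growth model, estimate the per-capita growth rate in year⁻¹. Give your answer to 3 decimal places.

0.242 per year

From N(t) = N₀·e^(rt): e^(r·7.4) = 2320/386 = 6.0104.
r·7.4 = ln(6.0104) = 1.7935, so r = 1.7935/7.4 = 0.24236.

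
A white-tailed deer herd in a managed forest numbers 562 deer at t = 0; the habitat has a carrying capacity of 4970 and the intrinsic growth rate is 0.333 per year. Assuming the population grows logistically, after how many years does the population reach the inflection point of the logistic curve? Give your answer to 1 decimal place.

Logistic growth is fastest at N = K/2 = 2485.
A = (K − N₀)/N₀ = 7.8434. Set K/(1 + A·e^(−rt)) = K/2 → A·e^(−rt) = 1.
e^(−0.333t) = 1/7.8434 = 0.127495, so t = ln(7.8434)/0.333 = 2.0597/0.333 = 6.1852.

6.2 years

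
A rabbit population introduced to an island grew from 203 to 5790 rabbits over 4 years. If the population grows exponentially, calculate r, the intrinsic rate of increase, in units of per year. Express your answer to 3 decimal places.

From N(t) = N₀·e^(rt): e^(r·4) = 5790/203 = 28.522.
r·4 = ln(28.522) = 3.3507, so r = 3.3507/4 = 0.83767.

0.838 per year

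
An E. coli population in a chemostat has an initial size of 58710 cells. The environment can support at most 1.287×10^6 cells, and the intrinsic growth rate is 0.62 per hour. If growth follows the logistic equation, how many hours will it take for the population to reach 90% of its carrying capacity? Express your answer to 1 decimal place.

8.4 hours

A = (K − N₀)/N₀ = (1.287×10^6 − 58710)/58710 = 20.921.
Solve 1.287×10^6/(1 + 20.921·e^(−0.62t)) = 1.1583×10^6: 1 + 20.921·e^(−0.62t) = 1.1111, so e^(−0.62t) = 0.00531091.
−0.62·t = ln(0.00531091) = -5.238, so t = 5.238/0.62 = 8.4484.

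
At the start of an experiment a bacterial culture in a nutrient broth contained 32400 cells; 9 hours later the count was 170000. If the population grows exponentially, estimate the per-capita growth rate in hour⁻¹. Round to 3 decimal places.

From N(t) = N₀·e^(rt): e^(r·9) = 170000/32400 = 5.2469.
r·9 = ln(5.2469) = 1.6576, so r = 1.6576/9 = 0.18418.

0.184 per hour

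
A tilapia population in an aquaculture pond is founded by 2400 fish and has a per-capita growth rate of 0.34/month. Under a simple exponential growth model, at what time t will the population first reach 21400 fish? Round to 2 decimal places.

6.44 months

Set N₀·e^(rt) = 21400: e^(0.34·t) = 21400/2400 = 8.9167.
0.34·t = ln(8.9167) = 2.1879, so t = 2.1879/0.34 = 6.4351.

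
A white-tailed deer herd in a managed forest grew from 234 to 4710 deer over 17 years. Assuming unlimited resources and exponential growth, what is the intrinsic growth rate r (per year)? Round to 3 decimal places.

From N(t) = N₀·e^(rt): e^(r·17) = 4710/234 = 20.128.
r·17 = ln(20.128) = 3.0021, so r = 3.0021/17 = 0.1766.

0.177 per year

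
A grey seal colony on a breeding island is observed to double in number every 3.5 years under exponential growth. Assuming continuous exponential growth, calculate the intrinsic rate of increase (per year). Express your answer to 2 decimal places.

r = ln(2)/t_d = 0.6931/3.5 = 0.19804.

0.20 per year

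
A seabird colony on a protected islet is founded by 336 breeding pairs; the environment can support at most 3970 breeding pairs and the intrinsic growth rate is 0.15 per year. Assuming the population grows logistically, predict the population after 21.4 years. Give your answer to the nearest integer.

2764 breeding pairs

A = (K − N₀)/N₀ = (3970 − 336)/336 = 10.815.
N(t) = K/(1 + A·e^(−rt)) = 3970/(1 + 10.815×e^(−0.15×21.4)).
e^(−3.21) = 0.040357; denominator = 1 + 10.815×0.040357 = 1.4365.
N = 3970/1.4365 = 2763.71.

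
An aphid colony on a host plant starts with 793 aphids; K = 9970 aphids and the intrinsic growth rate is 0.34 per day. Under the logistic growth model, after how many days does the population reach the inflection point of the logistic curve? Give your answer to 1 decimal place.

Logistic growth is fastest at N = K/2 = 4985.
A = (K − N₀)/N₀ = 11.573. Set K/(1 + A·e^(−rt)) = K/2 → A·e^(−rt) = 1.
e^(−0.34t) = 1/11.573 = 0.0864117, so t = ln(11.573)/0.34 = 2.4486/0.34 = 7.2019.

7.2 days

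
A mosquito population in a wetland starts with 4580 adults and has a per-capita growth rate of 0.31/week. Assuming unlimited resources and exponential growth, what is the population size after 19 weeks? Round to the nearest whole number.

N(t) = N₀·e^(rt) = 4580 × e^(0.31×19) = 4580 × e^5.89.
e^5.89 ≈ 361.41, so N ≈ 4580 × 361.41 = 1.655236×10^6.

1655236 adults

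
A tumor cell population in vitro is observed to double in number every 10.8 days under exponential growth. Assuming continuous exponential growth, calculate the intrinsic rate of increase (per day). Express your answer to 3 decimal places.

r = ln(2)/t_d = 0.6931/10.8 = 0.06418.

0.064 per day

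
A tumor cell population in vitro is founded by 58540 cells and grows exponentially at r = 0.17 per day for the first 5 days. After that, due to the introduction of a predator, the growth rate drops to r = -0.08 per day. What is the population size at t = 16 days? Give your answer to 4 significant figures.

Phase 1: N(5) = 58540·e^(0.17×5) = 58540·e^0.85 = 136963.
Phase 2 runs for 16 − 5 = 11 days at r = -0.08.
N(16) = 136963·e^(-0.08×11) = 136963·e^-0.88 = 56809.9.

56810 cells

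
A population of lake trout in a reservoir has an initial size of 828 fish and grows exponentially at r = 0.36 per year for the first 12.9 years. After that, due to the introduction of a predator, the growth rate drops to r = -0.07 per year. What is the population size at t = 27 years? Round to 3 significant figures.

32100 fish

Phase 1: N(12.9) = 828·e^(0.36×12.9) = 828·e^4.644 = 86078.3.
Phase 2 runs for 27 − 12.9 = 14.1 years at r = -0.07.
N(27) = 86078.3·e^(-0.07×14.1) = 86078.3·e^-0.987 = 32080.8.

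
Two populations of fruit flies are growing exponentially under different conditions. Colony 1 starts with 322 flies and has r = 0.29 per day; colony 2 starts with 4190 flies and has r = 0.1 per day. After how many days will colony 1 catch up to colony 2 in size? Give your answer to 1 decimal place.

13.5 days

Set 322·e^(0.29t) = 4190·e^(0.1t).
e^((0.29 − 0.1)t) = 4190/322 → e^(0.19·t) = 13.012.
0.19·t = ln(13.012) = 2.5659, so t = 2.5659/0.19 = 13.505.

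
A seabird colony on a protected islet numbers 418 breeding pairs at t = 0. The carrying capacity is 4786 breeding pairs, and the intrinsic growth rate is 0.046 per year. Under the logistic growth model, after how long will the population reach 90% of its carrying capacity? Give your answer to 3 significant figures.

A = (K − N₀)/N₀ = (4786 − 418)/418 = 10.45.
Solve 4786/(1 + 10.45·e^(−0.046t)) = 4307.4: 1 + 10.45·e^(−0.046t) = 1.1111, so e^(−0.046t) = 0.0106329.
−0.046·t = ln(0.0106329) = -4.5438, so t = 4.5438/0.046 = 98.778.

98.8 years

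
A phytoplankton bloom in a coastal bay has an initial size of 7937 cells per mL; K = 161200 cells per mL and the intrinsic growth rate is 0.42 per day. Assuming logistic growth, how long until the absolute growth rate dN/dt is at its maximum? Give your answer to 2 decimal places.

7.05 days

Logistic growth is fastest at N = K/2 = 80600.
A = (K − N₀)/N₀ = 19.31. Set K/(1 + A·e^(−rt)) = K/2 → A·e^(−rt) = 1.
e^(−0.42t) = 1/19.31 = 0.0517868, so t = ln(19.31)/0.42 = 2.9606/0.42 = 7.0491.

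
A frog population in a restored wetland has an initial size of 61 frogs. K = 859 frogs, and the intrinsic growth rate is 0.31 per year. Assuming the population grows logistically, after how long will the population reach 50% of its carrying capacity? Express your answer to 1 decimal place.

A = (K − N₀)/N₀ = (859 − 61)/61 = 13.082.
Solve 859/(1 + 13.082·e^(−0.31t)) = 429.5: 1 + 13.082·e^(−0.31t) = 2, so e^(−0.31t) = 0.0764411.
−0.31·t = ln(0.0764411) = -2.5712, so t = 2.5712/0.31 = 8.2943.

8.3 years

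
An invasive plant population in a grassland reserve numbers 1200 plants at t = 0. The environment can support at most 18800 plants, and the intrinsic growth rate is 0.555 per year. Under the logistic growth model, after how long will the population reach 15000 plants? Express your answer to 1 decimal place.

7.3 years

A = (K − N₀)/N₀ = (18800 − 1200)/1200 = 14.667.
Solve 18800/(1 + 14.667·e^(−0.555t)) = 15000: 1 + 14.667·e^(−0.555t) = 1.2533, so e^(−0.555t) = 0.0172727.
−0.555·t = ln(0.0172727) = -4.0586, so t = 4.0586/0.555 = 7.3128.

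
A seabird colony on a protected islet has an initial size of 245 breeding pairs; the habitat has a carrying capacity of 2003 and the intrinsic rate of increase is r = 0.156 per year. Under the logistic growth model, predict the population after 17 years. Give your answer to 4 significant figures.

A = (K − N₀)/N₀ = (2003 − 245)/245 = 7.1755.
N(t) = K/(1 + A·e^(−rt)) = 2003/(1 + 7.1755×e^(−0.156×17)).
e^(−2.652) = 0.07051; denominator = 1 + 7.1755×0.07051 = 1.5059.
N = 2003/1.5059 = 1330.06.

1330 breeding pairs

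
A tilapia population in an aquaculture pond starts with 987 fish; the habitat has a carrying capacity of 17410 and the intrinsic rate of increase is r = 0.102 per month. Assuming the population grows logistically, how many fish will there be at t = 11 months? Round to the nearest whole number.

2713 fish

A = (K − N₀)/N₀ = (17410 − 987)/987 = 16.639.
N(t) = K/(1 + A·e^(−rt)) = 17410/(1 + 16.639×e^(−0.102×11)).
e^(−1.122) = 0.32563; denominator = 1 + 16.639×0.32563 = 6.4182.
N = 17410/6.4182 = 2712.59.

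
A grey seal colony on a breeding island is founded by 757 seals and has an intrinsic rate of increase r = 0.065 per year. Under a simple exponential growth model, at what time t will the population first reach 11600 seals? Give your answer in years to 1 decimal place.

Set N₀·e^(rt) = 11600: e^(0.065·t) = 11600/757 = 15.324.
0.065·t = ln(15.324) = 2.7294, so t = 2.7294/0.065 = 41.991.

42.0 years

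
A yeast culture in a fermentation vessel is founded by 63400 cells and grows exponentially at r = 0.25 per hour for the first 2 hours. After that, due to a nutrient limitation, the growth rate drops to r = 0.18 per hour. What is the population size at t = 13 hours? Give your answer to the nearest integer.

Phase 1: N(2) = 63400·e^(0.25×2) = 63400·e^0.5 = 104529.
Phase 2 runs for 13 − 2 = 11 hours at r = 0.18.
N(13) = 104529·e^(0.18×11) = 104529·e^1.98 = 757076.

757076 cells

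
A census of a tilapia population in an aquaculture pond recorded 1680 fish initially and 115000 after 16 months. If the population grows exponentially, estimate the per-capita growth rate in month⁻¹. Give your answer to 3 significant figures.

0.264 per month

From N(t) = N₀·e^(rt): e^(r·16) = 115000/1680 = 68.452.
r·16 = ln(68.452) = 4.2261, so r = 4.2261/16 = 0.26413.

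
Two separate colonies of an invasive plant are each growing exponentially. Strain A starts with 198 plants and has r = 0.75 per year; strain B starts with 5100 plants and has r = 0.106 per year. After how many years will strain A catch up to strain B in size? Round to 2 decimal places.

Set 198·e^(0.75t) = 5100·e^(0.106t).
e^((0.75 − 0.106)t) = 5100/198 → e^(0.644·t) = 25.758.
0.644·t = ln(25.758) = 3.2487, so t = 3.2487/0.644 = 5.0446.

5.04 years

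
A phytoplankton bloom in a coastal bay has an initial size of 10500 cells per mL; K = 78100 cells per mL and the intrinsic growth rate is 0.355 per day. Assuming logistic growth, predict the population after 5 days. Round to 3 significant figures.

37300 cells per mL

A = (K − N₀)/N₀ = (78100 − 10500)/10500 = 6.4381.
N(t) = K/(1 + A·e^(−rt)) = 78100/(1 + 6.4381×e^(−0.355×5)).
e^(−1.775) = 0.16948; denominator = 1 + 6.4381×0.16948 = 2.0912.
N = 78100/2.0912 = 37347.9.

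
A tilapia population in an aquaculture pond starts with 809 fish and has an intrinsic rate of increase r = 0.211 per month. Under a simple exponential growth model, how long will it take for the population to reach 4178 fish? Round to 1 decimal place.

Set N₀·e^(rt) = 4178: e^(0.211·t) = 4178/809 = 5.1644.
0.211·t = ln(5.1644) = 1.6418, so t = 1.6418/0.211 = 7.781.

7.8 months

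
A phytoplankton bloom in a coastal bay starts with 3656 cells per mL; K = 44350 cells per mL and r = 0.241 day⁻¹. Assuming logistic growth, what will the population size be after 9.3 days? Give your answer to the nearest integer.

A = (K − N₀)/N₀ = (44350 − 3656)/3656 = 11.131.
N(t) = K/(1 + A·e^(−rt)) = 44350/(1 + 11.131×e^(−0.241×9.3)).
e^(−2.241) = 0.10632; denominator = 1 + 11.131×0.10632 = 2.1834.
N = 44350/2.1834 = 20312.1.

20312 cells per mL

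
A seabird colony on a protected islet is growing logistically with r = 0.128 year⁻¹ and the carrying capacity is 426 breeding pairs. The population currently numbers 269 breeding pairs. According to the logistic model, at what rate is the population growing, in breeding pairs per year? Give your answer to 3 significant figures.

dN/dt = rN(1 − N/K) = 0.128 × 269 × (1 − 269/426).
1 − 269/426 = 0.36854; dN/dt = 0.128 × 269 × 0.36854 = 12.69.

12.7 breeding pairs per year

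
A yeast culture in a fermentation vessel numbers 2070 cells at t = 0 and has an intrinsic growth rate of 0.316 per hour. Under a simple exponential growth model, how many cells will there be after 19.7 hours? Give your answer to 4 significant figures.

1046000 cells

N(t) = N₀·e^(rt) = 2070 × e^(0.316×19.7) = 2070 × e^6.225.
e^6.225 ≈ 505.32, so N ≈ 2070 × 505.32 = 1.046021×10^6.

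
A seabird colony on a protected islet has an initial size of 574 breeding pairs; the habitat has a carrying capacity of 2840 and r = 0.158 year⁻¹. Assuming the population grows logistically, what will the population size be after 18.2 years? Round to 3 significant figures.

A = (K − N₀)/N₀ = (2840 − 574)/574 = 3.9477.
N(t) = K/(1 + A·e^(−rt)) = 2840/(1 + 3.9477×e^(−0.158×18.2)).
e^(−2.876) = 0.056382; denominator = 1 + 3.9477×0.056382 = 1.2226.
N = 2840/1.2226 = 2322.95.

2320 breeding pairs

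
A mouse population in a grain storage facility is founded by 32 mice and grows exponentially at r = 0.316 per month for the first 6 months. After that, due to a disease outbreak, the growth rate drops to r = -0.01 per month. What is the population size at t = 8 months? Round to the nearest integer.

209 mice

Phase 1: N(6) = 32·e^(0.316×6) = 32·e^1.896 = 213.095.
Phase 2 runs for 8 − 6 = 2 months at r = -0.01.
N(8) = 213.095·e^(-0.01×2) = 213.095·e^-0.02 = 208.875.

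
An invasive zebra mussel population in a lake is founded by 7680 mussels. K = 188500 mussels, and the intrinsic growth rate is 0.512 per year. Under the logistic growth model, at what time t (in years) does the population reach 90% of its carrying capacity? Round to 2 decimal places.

A = (K − N₀)/N₀ = (188500 − 7680)/7680 = 23.544.
Solve 188500/(1 + 23.544·e^(−0.512t)) = 169650: 1 + 23.544·e^(−0.512t) = 1.1111, so e^(−0.512t) = 0.00471924.
−0.512·t = ln(0.00471924) = -5.3561, so t = 5.3561/0.512 = 10.461.

10.46 years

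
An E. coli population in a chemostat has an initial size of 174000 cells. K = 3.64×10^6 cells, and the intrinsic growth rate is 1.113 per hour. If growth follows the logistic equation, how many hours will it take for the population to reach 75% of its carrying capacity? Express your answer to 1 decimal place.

3.7 hours

A = (K − N₀)/N₀ = (3.64×10^6 − 174000)/174000 = 19.92.
Solve 3.64×10^6/(1 + 19.92·e^(−1.113t)) = 2.73×10^6: 1 + 19.92·e^(−1.113t) = 1.3333, so e^(−1.113t) = 0.016734.
−1.113·t = ln(0.016734) = -4.0903, so t = 4.0903/1.113 = 3.675.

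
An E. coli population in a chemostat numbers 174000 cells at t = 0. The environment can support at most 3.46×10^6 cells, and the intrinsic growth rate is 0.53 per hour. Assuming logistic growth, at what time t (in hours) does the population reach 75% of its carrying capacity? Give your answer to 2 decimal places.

7.62 hours

A = (K − N₀)/N₀ = (3.46×10^6 − 174000)/174000 = 18.885.
Solve 3.46×10^6/(1 + 18.885·e^(−0.53t)) = 2.595×10^6: 1 + 18.885·e^(−0.53t) = 1.3333, so e^(−0.53t) = 0.0176506.
−0.53·t = ln(0.0176506) = -4.037, so t = 4.037/0.53 = 7.6169.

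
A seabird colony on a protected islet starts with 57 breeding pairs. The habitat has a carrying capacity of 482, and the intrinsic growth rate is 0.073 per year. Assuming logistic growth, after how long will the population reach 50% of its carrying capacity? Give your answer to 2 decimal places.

27.52 years

A = (K − N₀)/N₀ = (482 − 57)/57 = 7.4561.
Solve 482/(1 + 7.4561·e^(−0.073t)) = 241: 1 + 7.4561·e^(−0.073t) = 2, so e^(−0.073t) = 0.134118.
−0.073·t = ln(0.134118) = -2.009, so t = 2.009/0.073 = 27.521.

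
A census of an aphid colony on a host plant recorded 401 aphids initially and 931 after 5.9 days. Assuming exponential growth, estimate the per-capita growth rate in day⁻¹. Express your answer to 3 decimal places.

From N(t) = N₀·e^(rt): e^(r·5.9) = 931/401 = 2.3217.
r·5.9 = ln(2.3217) = 0.8423, so r = 0.8423/5.9 = 0.14276.

0.143 per day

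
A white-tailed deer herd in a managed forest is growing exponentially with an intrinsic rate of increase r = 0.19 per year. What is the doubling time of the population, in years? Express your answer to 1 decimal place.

Doubling time t_d = ln(2)/r = 0.6931/0.19 = 3.6481.

3.6 years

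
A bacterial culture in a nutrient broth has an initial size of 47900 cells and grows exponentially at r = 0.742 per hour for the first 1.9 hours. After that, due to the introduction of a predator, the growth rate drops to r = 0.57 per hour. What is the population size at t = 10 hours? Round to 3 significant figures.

Phase 1: N(1.9) = 47900·e^(0.742×1.9) = 47900·e^1.41 = 196157.
Phase 2 runs for 10 − 1.9 = 8.1 hours at r = 0.57.
N(10) = 196157·e^(0.57×8.1) = 196157·e^4.617 = 1.984913×10^7.

19800000 cells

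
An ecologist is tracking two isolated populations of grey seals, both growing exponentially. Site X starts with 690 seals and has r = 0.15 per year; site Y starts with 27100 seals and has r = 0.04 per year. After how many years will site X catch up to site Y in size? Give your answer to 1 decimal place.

Set 690·e^(0.15t) = 27100·e^(0.04t).
e^((0.15 − 0.04)t) = 27100/690 → e^(0.11·t) = 39.275.
0.11·t = ln(39.275) = 3.6706, so t = 3.6706/0.11 = 33.369.

33.4 years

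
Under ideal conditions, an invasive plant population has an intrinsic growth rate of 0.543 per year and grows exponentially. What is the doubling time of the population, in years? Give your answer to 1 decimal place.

Doubling time t_d = ln(2)/r = 0.6931/0.543 = 1.2765.

1.3 years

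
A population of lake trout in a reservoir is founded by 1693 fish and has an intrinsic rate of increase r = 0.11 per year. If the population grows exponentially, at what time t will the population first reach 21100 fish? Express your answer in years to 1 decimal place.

Set N₀·e^(rt) = 21100: e^(0.11·t) = 21100/1693 = 12.463.
0.11·t = ln(12.463) = 2.5228, so t = 2.5228/0.11 = 22.934.

22.9 years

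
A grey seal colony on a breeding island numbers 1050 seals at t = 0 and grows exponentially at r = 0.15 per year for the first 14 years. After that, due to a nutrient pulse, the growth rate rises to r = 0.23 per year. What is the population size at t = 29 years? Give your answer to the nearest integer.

270099 seals

Phase 1: N(14) = 1050·e^(0.15×14) = 1050·e^2.1 = 8574.48.
Phase 2 runs for 29 − 14 = 15 years at r = 0.23.
N(29) = 8574.48·e^(0.23×15) = 8574.48·e^3.45 = 270099.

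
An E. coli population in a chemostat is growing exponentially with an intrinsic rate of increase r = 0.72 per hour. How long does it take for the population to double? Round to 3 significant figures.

Doubling time t_d = ln(2)/r = 0.6931/0.72 = 0.9627.

0.963 hours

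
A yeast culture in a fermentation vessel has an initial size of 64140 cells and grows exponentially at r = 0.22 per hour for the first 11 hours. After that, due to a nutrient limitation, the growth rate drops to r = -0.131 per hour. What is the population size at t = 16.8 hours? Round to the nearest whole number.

337400 cells

Phase 1: N(11) = 64140·e^(0.22×11) = 64140·e^2.42 = 721309.
Phase 2 runs for 16.8 − 11 = 5.8 hours at r = -0.131.
N(16.8) = 721309·e^(-0.131×5.8) = 721309·e^-0.7598 = 337400.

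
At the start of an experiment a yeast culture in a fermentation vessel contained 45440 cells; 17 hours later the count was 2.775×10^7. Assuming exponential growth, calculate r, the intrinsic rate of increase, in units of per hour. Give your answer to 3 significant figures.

From N(t) = N₀·e^(rt): e^(r·17) = 2.775×10^7/45440 = 610.7.
r·17 = ln(610.7) = 6.4146, so r = 6.4146/17 = 0.37733.

0.377 per hour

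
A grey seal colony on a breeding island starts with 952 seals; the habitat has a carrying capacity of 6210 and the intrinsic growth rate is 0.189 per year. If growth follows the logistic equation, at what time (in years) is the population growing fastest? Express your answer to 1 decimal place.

Logistic growth is fastest at N = K/2 = 3105.
A = (K − N₀)/N₀ = 5.5231. Set K/(1 + A·e^(−rt)) = K/2 → A·e^(−rt) = 1.
e^(−0.189t) = 1/5.5231 = 0.181057, so t = ln(5.5231)/0.189 = 1.7089/0.189 = 9.042.

9.0 years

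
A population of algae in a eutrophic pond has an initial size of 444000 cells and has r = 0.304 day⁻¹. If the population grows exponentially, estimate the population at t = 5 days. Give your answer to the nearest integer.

2030068 cells

N(t) = N₀·e^(rt) = 444000 × e^(0.304×5) = 444000 × e^1.52.
e^1.52 ≈ 4.5722, so N ≈ 444000 × 4.5722 = 2.030068×10^6.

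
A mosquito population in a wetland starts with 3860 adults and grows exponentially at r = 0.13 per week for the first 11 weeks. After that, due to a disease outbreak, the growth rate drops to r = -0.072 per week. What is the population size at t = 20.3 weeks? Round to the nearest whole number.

8257 adults

Phase 1: N(11) = 3860·e^(0.13×11) = 3860·e^1.43 = 16129.8.
Phase 2 runs for 20.3 − 11 = 9.3 weeks at r = -0.072.
N(20.3) = 16129.8·e^(-0.072×9.3) = 16129.8·e^-0.6696 = 8257.05.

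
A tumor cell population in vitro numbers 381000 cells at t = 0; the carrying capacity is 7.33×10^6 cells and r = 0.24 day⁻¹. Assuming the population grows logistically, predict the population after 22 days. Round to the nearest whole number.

6707049 cells

A = (K − N₀)/N₀ = (7.33×10^6 − 381000)/381000 = 18.239.
N(t) = K/(1 + A·e^(−rt)) = 7.33×10^6/(1 + 18.239×e^(−0.24×22)).
e^(−5.28) = 0.0050924; denominator = 1 + 18.239×0.0050924 = 1.0929.
N = 7.33×10^6/1.0929 = 6.707049×10^6.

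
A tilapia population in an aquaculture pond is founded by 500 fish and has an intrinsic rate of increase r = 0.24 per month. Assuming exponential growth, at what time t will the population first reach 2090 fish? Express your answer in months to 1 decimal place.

6.0 months

Set N₀·e^(rt) = 2090: e^(0.24·t) = 2090/500 = 4.18.
0.24·t = ln(4.18) = 1.4303, so t = 1.4303/0.24 = 5.9596.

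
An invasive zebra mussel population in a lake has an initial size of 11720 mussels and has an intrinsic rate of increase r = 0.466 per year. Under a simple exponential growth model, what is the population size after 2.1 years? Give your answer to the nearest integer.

31184 mussels

N(t) = N₀·e^(rt) = 11720 × e^(0.466×2.1) = 11720 × e^0.9786.
e^0.9786 ≈ 2.6607, so N ≈ 11720 × 2.6607 = 31183.7.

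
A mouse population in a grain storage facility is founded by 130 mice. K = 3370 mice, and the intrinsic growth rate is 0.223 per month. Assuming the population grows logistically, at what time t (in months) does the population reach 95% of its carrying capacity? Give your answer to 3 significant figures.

27.6 months

A = (K − N₀)/N₀ = (3370 − 130)/130 = 24.923.
Solve 3370/(1 + 24.923·e^(−0.223t)) = 3201.5: 1 + 24.923·e^(−0.223t) = 1.0526, so e^(−0.223t) = 0.00211176.
−0.223·t = ln(0.00211176) = -6.1602, so t = 6.1602/0.223 = 27.624.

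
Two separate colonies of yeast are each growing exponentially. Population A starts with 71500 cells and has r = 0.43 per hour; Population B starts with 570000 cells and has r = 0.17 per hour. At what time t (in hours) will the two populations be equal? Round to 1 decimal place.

8.0 hours

Set 71500·e^(0.43t) = 570000·e^(0.17t).
e^((0.43 − 0.17)t) = 570000/71500 → e^(0.26·t) = 7.972.
0.26·t = ln(7.972) = 2.0759, so t = 2.0759/0.26 = 7.9844.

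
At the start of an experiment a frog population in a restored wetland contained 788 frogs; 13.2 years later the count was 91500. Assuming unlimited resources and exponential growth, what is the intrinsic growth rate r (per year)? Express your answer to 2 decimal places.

0.36 per year

From N(t) = N₀·e^(rt): e^(r·13.2) = 91500/788 = 116.12.
r·13.2 = ln(116.12) = 4.7546, so r = 4.7546/13.2 = 0.3602.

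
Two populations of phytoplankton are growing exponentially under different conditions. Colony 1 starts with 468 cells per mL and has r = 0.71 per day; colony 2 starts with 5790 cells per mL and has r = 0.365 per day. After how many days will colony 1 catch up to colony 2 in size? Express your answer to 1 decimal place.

Set 468·e^(0.71t) = 5790·e^(0.365t).
e^((0.71 − 0.365)t) = 5790/468 → e^(0.345·t) = 12.372.
0.345·t = ln(12.372) = 2.5154, so t = 2.5154/0.345 = 7.2911.

7.3 days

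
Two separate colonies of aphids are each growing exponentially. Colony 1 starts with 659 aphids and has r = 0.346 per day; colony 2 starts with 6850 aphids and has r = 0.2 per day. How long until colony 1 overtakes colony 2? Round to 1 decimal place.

16.0 days

Set 659·e^(0.346t) = 6850·e^(0.2t).
e^((0.346 − 0.2)t) = 6850/659 → e^(0.146·t) = 10.395.
0.146·t = ln(10.395) = 2.3413, so t = 2.3413/0.146 = 16.036.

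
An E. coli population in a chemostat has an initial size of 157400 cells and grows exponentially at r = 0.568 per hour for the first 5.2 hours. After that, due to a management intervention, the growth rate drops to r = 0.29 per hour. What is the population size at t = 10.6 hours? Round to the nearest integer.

14449142 cells

Phase 1: N(5.2) = 157400·e^(0.568×5.2) = 157400·e^2.954 = 3.018123×10^6.
Phase 2 runs for 10.6 − 5.2 = 5.4 hours at r = 0.29.
N(10.6) = 3.018123×10^6·e^(0.29×5.4) = 3.018123×10^6·e^1.566 = 1.444914×10^7.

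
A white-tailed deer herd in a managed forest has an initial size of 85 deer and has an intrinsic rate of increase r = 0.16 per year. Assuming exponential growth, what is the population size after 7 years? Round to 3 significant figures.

261 deer

N(t) = N₀·e^(rt) = 85 × e^(0.16×7) = 85 × e^1.12.
e^1.12 ≈ 3.0649, so N ≈ 85 × 3.0649 = 260.513.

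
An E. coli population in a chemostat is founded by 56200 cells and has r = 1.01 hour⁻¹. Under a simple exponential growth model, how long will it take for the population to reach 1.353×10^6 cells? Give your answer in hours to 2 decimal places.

Set N₀·e^(rt) = 1.353×10^6: e^(1.01·t) = 1.353×10^6/56200 = 24.075.
1.01·t = ln(24.075) = 3.1812, so t = 3.1812/1.01 = 3.1497.

3.15 hours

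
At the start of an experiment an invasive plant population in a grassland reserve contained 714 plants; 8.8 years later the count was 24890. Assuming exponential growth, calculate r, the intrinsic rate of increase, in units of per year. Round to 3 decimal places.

0.404 per year

From N(t) = N₀·e^(rt): e^(r·8.8) = 24890/714 = 34.86.
r·8.8 = ln(34.86) = 3.5513, so r = 3.5513/8.8 = 0.40356.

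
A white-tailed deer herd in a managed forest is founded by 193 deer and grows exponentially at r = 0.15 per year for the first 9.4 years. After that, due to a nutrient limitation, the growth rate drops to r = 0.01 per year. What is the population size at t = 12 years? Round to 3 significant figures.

811 deer

Phase 1: N(9.4) = 193·e^(0.15×9.4) = 193·e^1.41 = 790.519.
Phase 2 runs for 12 − 9.4 = 2.6 years at r = 0.01.
N(12) = 790.519·e^(0.01×2.6) = 790.519·e^0.026 = 811.342.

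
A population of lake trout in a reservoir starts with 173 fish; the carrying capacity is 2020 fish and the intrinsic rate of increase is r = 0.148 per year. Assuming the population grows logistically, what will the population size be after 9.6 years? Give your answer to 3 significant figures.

564 fish

A = (K − N₀)/N₀ = (2020 − 173)/173 = 10.676.
N(t) = K/(1 + A·e^(−rt)) = 2020/(1 + 10.676×e^(−0.148×9.6)).
e^(−1.421) = 0.24152; denominator = 1 + 10.676×0.24152 = 3.5785.
N = 2020/3.5785 = 564.475.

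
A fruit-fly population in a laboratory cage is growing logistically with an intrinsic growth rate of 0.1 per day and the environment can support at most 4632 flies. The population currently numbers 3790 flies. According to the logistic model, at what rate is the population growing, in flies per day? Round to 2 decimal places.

68.89 flies per day

dN/dt = rN(1 − N/K) = 0.1 × 3790 × (1 − 3790/4632).
1 − 3790/4632 = 0.18178; dN/dt = 0.1 × 3790 × 0.18178 = 68.894.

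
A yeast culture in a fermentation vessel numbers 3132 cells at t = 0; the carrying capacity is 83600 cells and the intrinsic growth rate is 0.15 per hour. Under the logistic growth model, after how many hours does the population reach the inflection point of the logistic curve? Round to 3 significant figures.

21.6 hours

Logistic growth is fastest at N = K/2 = 41800.
A = (K − N₀)/N₀ = 25.692. Set K/(1 + A·e^(−rt)) = K/2 → A·e^(−rt) = 1.
e^(−0.15t) = 1/25.692 = 0.0389223, so t = ln(25.692)/0.15 = 3.2462/0.15 = 21.641.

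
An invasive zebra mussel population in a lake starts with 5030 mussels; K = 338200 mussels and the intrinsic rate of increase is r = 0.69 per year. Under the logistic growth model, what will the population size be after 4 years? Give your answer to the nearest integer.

A = (K − N₀)/N₀ = (338200 − 5030)/5030 = 66.237.
N(t) = K/(1 + A·e^(−rt)) = 338200/(1 + 66.237×e^(−0.69×4)).
e^(−2.76) = 0.063292; denominator = 1 + 66.237×0.063292 = 5.1922.
N = 338200/5.1922 = 65135.8.

65136 mussels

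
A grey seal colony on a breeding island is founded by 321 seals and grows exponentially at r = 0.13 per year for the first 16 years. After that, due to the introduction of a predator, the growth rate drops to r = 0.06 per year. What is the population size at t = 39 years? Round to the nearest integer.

Phase 1: N(16) = 321·e^(0.13×16) = 321·e^2.08 = 2569.43.
Phase 2 runs for 39 − 16 = 23 years at r = 0.06.
N(39) = 2569.43·e^(0.06×23) = 2569.43·e^1.38 = 10213.2.

10213 seals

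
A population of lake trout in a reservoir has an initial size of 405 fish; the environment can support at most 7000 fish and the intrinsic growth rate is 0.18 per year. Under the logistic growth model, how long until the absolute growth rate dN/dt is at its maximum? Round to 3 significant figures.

15.5 years

Logistic growth is fastest at N = K/2 = 3500.
A = (K − N₀)/N₀ = 16.284. Set K/(1 + A·e^(−rt)) = K/2 → A·e^(−rt) = 1.
e^(−0.18t) = 1/16.284 = 0.0614102, so t = ln(16.284)/0.18 = 2.7902/0.18 = 15.501.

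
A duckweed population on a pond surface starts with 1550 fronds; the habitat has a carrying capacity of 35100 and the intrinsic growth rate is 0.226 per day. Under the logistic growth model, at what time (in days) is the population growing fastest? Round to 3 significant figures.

13.6 days

Logistic growth is fastest at N = K/2 = 17550.
A = (K − N₀)/N₀ = 21.645. Set K/(1 + A·e^(−rt)) = K/2 → A·e^(−rt) = 1.
e^(−0.226t) = 1/21.645 = 0.0461997, so t = ln(21.645)/0.226 = 3.0748/0.226 = 13.605.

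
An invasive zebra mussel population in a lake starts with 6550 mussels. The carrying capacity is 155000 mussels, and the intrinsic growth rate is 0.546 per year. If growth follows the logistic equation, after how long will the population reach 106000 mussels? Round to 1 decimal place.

7.1 years

A = (K − N₀)/N₀ = (155000 − 6550)/6550 = 22.664.
Solve 155000/(1 + 22.664·e^(−0.546t)) = 106000: 1 + 22.664·e^(−0.546t) = 1.4623, so e^(−0.546t) = 0.0203963.
−0.546·t = ln(0.0203963) = -3.8924, so t = 3.8924/0.546 = 7.1289.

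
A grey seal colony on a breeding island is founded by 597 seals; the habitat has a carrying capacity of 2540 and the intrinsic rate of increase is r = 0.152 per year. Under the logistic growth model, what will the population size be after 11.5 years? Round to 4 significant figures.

A = (K − N₀)/N₀ = (2540 − 597)/597 = 3.2546.
N(t) = K/(1 + A·e^(−rt)) = 2540/(1 + 3.2546×e^(−0.152×11.5)).
e^(−1.748) = 0.17412; denominator = 1 + 3.2546×0.17412 = 1.5667.
N = 2540/1.5667 = 1621.24.

1621 seals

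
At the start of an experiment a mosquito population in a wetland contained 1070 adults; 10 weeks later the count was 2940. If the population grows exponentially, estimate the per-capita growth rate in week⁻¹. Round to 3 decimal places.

From N(t) = N₀·e^(rt): e^(r·10) = 2940/1070 = 2.7477.
r·10 = ln(2.7477) = 1.0108, so r = 1.0108/10 = 0.10108.

0.101 per week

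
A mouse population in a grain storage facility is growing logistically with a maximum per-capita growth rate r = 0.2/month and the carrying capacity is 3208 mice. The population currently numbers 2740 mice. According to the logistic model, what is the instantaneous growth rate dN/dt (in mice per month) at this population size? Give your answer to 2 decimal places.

dN/dt = rN(1 − N/K) = 0.2 × 2740 × (1 − 2740/3208).
1 − 2740/3208 = 0.14589; dN/dt = 0.2 × 2740 × 0.14589 = 79.945.

79.95 mice per month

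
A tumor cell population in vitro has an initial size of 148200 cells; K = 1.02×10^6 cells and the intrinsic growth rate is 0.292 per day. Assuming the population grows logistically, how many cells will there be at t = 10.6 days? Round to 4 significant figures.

A = (K − N₀)/N₀ = (1.02×10^6 − 148200)/148200 = 5.8826.
N(t) = K/(1 + A·e^(−rt)) = 1.02×10^6/(1 + 5.8826×e^(−0.292×10.6)).
e^(−3.095) = 0.045266; denominator = 1 + 5.8826×0.045266 = 1.2663.
N = 1.02×10^6/1.2663 = 805508.

805500 cells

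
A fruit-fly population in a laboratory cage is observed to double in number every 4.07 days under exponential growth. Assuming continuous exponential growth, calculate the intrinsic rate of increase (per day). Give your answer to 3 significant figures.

0.170 per day

r = ln(2)/t_d = 0.6931/4.07 = 0.17031.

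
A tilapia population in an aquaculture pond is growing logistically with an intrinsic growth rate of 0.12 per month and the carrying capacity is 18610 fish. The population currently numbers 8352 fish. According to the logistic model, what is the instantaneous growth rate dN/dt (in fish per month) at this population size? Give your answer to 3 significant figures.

552 fish per month

dN/dt = rN(1 − N/K) = 0.12 × 8352 × (1 − 8352/18610).
1 − 8352/18610 = 0.55121; dN/dt = 0.12 × 8352 × 0.55121 = 552.44.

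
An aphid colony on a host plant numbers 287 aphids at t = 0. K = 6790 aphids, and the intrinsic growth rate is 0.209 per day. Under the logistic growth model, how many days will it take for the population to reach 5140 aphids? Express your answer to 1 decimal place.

A = (K − N₀)/N₀ = (6790 − 287)/287 = 22.659.
Solve 6790/(1 + 22.659·e^(−0.209t)) = 5140: 1 + 22.659·e^(−0.209t) = 1.321, so e^(−0.209t) = 0.0141674.
−0.209·t = ln(0.0141674) = -4.2568, so t = 4.2568/0.209 = 20.368.

20.4 days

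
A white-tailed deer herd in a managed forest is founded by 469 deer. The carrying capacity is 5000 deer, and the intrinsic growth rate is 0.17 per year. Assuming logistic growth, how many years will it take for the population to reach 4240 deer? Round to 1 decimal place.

A = (K − N₀)/N₀ = (5000 − 469)/469 = 9.661.
Solve 5000/(1 + 9.661·e^(−0.17t)) = 4240: 1 + 9.661·e^(−0.17t) = 1.1792, so e^(−0.17t) = 0.0185535.
−0.17·t = ln(0.0185535) = -3.9871, so t = 3.9871/0.17 = 23.454.

23.5 years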